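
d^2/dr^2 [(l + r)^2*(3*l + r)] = 10*l + 6*r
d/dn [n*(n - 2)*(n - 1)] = 3*n^2 - 6*n + 2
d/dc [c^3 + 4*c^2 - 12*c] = 3*c^2 + 8*c - 12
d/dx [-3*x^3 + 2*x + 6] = 2 - 9*x^2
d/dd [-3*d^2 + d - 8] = 1 - 6*d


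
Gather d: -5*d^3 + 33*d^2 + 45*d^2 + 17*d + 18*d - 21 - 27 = -5*d^3 + 78*d^2 + 35*d - 48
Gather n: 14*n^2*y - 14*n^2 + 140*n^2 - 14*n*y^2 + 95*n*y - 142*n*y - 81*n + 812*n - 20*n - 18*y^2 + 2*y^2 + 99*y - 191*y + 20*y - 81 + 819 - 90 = n^2*(14*y + 126) + n*(-14*y^2 - 47*y + 711) - 16*y^2 - 72*y + 648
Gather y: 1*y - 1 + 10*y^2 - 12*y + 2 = 10*y^2 - 11*y + 1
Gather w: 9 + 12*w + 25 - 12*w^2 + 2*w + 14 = -12*w^2 + 14*w + 48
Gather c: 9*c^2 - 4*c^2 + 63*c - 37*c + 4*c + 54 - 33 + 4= 5*c^2 + 30*c + 25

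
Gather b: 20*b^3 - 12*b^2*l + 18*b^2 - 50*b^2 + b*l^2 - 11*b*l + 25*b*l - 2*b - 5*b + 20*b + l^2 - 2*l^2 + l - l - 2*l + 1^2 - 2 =20*b^3 + b^2*(-12*l - 32) + b*(l^2 + 14*l + 13) - l^2 - 2*l - 1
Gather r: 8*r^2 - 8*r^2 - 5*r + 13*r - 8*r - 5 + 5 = 0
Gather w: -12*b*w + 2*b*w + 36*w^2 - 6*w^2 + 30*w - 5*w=30*w^2 + w*(25 - 10*b)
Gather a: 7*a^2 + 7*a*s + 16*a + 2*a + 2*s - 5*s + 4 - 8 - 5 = 7*a^2 + a*(7*s + 18) - 3*s - 9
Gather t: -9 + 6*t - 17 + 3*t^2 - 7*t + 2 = 3*t^2 - t - 24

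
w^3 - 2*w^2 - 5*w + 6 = (w - 3)*(w - 1)*(w + 2)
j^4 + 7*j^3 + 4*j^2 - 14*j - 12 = (j + 1)*(j + 6)*(j - sqrt(2))*(j + sqrt(2))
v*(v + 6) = v^2 + 6*v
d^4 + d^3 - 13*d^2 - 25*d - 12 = (d - 4)*(d + 1)^2*(d + 3)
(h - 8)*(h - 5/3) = h^2 - 29*h/3 + 40/3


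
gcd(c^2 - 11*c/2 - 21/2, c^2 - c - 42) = c - 7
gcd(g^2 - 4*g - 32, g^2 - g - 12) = 1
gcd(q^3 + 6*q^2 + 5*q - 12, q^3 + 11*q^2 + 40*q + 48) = q^2 + 7*q + 12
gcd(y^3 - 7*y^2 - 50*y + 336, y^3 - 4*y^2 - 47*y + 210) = y^2 + y - 42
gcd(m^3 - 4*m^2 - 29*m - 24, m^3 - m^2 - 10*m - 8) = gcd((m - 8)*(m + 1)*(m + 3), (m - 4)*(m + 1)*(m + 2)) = m + 1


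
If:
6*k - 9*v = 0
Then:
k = 3*v/2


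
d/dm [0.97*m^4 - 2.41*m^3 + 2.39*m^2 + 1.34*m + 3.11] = 3.88*m^3 - 7.23*m^2 + 4.78*m + 1.34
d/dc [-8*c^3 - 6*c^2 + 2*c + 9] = -24*c^2 - 12*c + 2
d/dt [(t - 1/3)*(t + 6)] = 2*t + 17/3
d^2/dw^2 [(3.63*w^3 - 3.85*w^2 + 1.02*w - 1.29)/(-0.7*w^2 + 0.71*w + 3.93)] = (1.77635683940025e-15*w^5 - 20.804726*w^3 + 6.56796600000005*w^2 - 357.072822*w + 133.0161)/(0.343*w^6 - 1.0437*w^5 - 4.71849*w^4 + 11.361349*w^3 + 26.490951*w^2 - 32.897637*w - 60.698457)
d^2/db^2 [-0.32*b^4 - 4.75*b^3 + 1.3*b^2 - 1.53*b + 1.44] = -3.84*b^2 - 28.5*b + 2.6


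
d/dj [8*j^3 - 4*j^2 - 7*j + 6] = 24*j^2 - 8*j - 7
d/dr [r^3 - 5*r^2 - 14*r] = 3*r^2 - 10*r - 14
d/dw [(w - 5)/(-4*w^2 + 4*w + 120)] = (-w^2 + w + (w - 5)*(2*w - 1) + 30)/(4*(-w^2 + w + 30)^2)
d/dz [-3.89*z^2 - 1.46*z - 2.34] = -7.78*z - 1.46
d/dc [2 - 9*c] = -9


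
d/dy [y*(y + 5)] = 2*y + 5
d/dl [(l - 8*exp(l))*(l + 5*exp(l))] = -3*l*exp(l) + 2*l - 80*exp(2*l) - 3*exp(l)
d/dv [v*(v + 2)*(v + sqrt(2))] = v*(v + 2) + v*(v + sqrt(2)) + (v + 2)*(v + sqrt(2))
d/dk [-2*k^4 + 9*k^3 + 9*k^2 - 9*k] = -8*k^3 + 27*k^2 + 18*k - 9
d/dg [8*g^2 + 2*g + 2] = 16*g + 2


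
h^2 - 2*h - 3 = (h - 3)*(h + 1)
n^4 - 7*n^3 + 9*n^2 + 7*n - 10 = (n - 5)*(n - 2)*(n - 1)*(n + 1)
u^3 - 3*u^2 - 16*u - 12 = (u - 6)*(u + 1)*(u + 2)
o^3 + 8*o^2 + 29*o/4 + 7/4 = (o + 1/2)^2*(o + 7)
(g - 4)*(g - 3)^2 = g^3 - 10*g^2 + 33*g - 36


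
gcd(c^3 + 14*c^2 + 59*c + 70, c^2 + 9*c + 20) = c + 5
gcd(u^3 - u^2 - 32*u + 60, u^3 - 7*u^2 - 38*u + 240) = u^2 + u - 30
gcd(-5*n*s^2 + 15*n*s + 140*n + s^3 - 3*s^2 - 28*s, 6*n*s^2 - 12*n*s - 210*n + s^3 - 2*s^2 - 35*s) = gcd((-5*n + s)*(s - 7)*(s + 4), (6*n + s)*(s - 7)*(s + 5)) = s - 7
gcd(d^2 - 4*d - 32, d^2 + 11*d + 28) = d + 4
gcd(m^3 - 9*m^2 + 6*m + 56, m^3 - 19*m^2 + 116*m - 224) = m^2 - 11*m + 28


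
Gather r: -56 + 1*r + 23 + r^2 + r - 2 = r^2 + 2*r - 35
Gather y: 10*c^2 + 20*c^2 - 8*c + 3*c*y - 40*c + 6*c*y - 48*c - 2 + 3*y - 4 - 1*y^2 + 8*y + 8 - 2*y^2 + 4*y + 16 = 30*c^2 - 96*c - 3*y^2 + y*(9*c + 15) + 18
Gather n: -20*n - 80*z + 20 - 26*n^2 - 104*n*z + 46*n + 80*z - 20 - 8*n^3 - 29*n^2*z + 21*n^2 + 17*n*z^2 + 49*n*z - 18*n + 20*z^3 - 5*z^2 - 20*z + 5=-8*n^3 + n^2*(-29*z - 5) + n*(17*z^2 - 55*z + 8) + 20*z^3 - 5*z^2 - 20*z + 5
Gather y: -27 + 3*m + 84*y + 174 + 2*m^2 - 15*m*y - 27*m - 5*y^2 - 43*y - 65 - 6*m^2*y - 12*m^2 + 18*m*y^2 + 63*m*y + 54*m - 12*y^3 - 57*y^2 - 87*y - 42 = -10*m^2 + 30*m - 12*y^3 + y^2*(18*m - 62) + y*(-6*m^2 + 48*m - 46) + 40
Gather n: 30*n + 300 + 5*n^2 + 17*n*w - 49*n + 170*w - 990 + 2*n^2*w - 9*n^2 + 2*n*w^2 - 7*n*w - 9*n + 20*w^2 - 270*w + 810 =n^2*(2*w - 4) + n*(2*w^2 + 10*w - 28) + 20*w^2 - 100*w + 120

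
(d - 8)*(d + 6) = d^2 - 2*d - 48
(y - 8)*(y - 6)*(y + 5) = y^3 - 9*y^2 - 22*y + 240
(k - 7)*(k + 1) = k^2 - 6*k - 7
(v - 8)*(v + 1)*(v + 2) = v^3 - 5*v^2 - 22*v - 16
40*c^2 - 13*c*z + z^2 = (-8*c + z)*(-5*c + z)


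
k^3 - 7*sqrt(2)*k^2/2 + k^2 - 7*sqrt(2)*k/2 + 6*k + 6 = (k + 1)*(k - 2*sqrt(2))*(k - 3*sqrt(2)/2)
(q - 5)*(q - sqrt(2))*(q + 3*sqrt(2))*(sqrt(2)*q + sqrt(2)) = sqrt(2)*q^4 - 4*sqrt(2)*q^3 + 4*q^3 - 16*q^2 - 11*sqrt(2)*q^2 - 20*q + 24*sqrt(2)*q + 30*sqrt(2)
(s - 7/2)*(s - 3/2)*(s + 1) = s^3 - 4*s^2 + s/4 + 21/4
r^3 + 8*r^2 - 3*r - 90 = (r - 3)*(r + 5)*(r + 6)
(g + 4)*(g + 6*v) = g^2 + 6*g*v + 4*g + 24*v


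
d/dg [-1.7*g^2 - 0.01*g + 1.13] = -3.4*g - 0.01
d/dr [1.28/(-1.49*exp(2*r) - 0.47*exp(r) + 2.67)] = (3.8144*exp(r) + 0.6016)*exp(r)/(1.49*exp(2*r) + 0.47*exp(r) - 2.67)^2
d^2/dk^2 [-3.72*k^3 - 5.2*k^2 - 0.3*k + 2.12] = -22.32*k - 10.4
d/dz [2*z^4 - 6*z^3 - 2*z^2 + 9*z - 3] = 8*z^3 - 18*z^2 - 4*z + 9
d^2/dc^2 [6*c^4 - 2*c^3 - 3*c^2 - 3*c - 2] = 72*c^2 - 12*c - 6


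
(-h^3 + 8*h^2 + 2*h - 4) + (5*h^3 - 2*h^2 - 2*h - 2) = 4*h^3 + 6*h^2 - 6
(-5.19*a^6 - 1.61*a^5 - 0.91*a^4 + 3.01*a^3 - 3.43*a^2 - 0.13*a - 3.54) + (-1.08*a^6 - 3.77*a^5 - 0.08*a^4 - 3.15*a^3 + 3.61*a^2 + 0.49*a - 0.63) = -6.27*a^6 - 5.38*a^5 - 0.99*a^4 - 0.14*a^3 + 0.18*a^2 + 0.36*a - 4.17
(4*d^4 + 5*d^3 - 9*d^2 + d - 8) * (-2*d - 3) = -8*d^5 - 22*d^4 + 3*d^3 + 25*d^2 + 13*d + 24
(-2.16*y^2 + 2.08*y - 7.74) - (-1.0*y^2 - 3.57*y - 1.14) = -1.16*y^2 + 5.65*y - 6.6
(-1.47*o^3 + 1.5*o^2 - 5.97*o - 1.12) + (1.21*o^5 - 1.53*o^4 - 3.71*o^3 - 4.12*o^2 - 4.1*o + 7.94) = 1.21*o^5 - 1.53*o^4 - 5.18*o^3 - 2.62*o^2 - 10.07*o + 6.82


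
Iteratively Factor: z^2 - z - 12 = (z - 4)*(z + 3)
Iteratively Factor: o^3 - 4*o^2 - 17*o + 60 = (o - 5)*(o^2 + o - 12) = (o - 5)*(o - 3)*(o + 4)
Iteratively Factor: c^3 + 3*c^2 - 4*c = (c - 1)*(c^2 + 4*c) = c*(c - 1)*(c + 4)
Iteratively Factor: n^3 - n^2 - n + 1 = (n - 1)*(n^2 - 1) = (n - 1)*(n + 1)*(n - 1)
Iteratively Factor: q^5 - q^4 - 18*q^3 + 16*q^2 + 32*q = (q + 4)*(q^4 - 5*q^3 + 2*q^2 + 8*q) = q*(q + 4)*(q^3 - 5*q^2 + 2*q + 8) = q*(q - 4)*(q + 4)*(q^2 - q - 2) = q*(q - 4)*(q - 2)*(q + 4)*(q + 1)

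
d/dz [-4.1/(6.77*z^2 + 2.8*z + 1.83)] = (55.514*z + 11.48)/(6.77*z^2 + 2.8*z + 1.83)^2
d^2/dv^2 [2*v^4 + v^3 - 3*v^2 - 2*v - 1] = 24*v^2 + 6*v - 6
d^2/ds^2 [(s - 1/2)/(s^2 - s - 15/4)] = 16*(1 - 2*s)*(-12*s^2 + 12*s + 4*(2*s - 1)^2 + 45)/(-4*s^2 + 4*s + 15)^3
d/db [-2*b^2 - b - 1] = -4*b - 1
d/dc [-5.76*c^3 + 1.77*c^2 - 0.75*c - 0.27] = -17.28*c^2 + 3.54*c - 0.75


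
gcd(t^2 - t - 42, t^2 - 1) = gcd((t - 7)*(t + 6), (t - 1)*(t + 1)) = 1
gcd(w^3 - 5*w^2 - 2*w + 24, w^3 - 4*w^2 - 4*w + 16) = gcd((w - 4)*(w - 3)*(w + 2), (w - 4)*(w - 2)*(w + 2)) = w^2 - 2*w - 8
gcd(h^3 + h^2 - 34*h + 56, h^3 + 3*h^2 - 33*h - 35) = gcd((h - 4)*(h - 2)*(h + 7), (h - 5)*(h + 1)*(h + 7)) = h + 7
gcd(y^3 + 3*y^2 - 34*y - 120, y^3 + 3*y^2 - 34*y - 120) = y^3 + 3*y^2 - 34*y - 120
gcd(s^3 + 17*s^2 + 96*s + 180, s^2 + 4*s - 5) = s + 5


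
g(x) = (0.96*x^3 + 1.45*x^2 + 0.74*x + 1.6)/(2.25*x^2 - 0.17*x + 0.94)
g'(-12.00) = 0.43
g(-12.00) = -4.46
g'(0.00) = 1.10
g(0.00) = 1.70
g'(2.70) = 0.36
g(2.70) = 1.96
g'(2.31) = 0.33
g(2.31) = 1.82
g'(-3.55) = 0.43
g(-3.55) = -0.86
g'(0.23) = -0.02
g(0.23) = 1.82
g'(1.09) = -0.03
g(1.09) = 1.57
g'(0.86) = -0.22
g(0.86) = 1.59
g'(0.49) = -0.49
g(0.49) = 1.74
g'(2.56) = 0.35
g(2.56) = 1.91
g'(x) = (0.17 - 4.5*x)*(0.96*x^3 + 1.45*x^2 + 0.74*x + 1.6)/(2.25*x^2 - 0.17*x + 0.94)^2 + (2.88*x^2 + 2.9*x + 0.74)/(2.25*x^2 - 0.17*x + 0.94) = (2.16*x^4 - 0.3264*x^3 + 0.7957*x^2 - 4.474*x + 0.9676)/(5.0625*x^4 - 0.765*x^3 + 4.2589*x^2 - 0.3196*x + 0.8836)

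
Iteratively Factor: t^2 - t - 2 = (t + 1)*(t - 2)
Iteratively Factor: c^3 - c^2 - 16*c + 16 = (c - 1)*(c^2 - 16) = (c - 1)*(c + 4)*(c - 4)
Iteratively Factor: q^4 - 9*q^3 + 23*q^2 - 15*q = (q - 3)*(q^3 - 6*q^2 + 5*q) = (q - 5)*(q - 3)*(q^2 - q) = q*(q - 5)*(q - 3)*(q - 1)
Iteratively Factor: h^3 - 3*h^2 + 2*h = (h - 1)*(h^2 - 2*h) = h*(h - 1)*(h - 2)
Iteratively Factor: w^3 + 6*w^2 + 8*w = (w + 2)*(w^2 + 4*w) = (w + 2)*(w + 4)*(w)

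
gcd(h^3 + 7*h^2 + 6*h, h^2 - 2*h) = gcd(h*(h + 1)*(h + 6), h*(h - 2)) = h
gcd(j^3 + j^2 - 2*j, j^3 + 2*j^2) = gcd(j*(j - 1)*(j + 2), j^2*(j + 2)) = j^2 + 2*j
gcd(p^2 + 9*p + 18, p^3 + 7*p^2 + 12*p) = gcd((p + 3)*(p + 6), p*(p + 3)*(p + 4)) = p + 3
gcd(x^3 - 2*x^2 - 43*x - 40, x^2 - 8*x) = x - 8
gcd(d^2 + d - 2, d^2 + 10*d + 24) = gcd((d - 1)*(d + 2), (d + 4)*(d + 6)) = 1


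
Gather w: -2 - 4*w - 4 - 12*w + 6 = -16*w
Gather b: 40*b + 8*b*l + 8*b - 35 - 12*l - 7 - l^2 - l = b*(8*l + 48) - l^2 - 13*l - 42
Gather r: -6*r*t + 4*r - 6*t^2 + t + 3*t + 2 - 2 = r*(4 - 6*t) - 6*t^2 + 4*t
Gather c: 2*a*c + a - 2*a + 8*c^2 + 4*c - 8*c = -a + 8*c^2 + c*(2*a - 4)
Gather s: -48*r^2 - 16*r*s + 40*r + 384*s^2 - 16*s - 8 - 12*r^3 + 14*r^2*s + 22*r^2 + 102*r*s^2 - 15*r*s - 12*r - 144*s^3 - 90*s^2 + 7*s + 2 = -12*r^3 - 26*r^2 + 28*r - 144*s^3 + s^2*(102*r + 294) + s*(14*r^2 - 31*r - 9) - 6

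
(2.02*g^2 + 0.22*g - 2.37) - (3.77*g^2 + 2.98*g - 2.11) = -1.75*g^2 - 2.76*g - 0.26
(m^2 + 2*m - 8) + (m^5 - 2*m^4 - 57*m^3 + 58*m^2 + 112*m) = m^5 - 2*m^4 - 57*m^3 + 59*m^2 + 114*m - 8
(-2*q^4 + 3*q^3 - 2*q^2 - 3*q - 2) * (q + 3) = -2*q^5 - 3*q^4 + 7*q^3 - 9*q^2 - 11*q - 6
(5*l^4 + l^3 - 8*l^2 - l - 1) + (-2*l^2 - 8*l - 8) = 5*l^4 + l^3 - 10*l^2 - 9*l - 9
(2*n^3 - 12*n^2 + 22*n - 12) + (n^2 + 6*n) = 2*n^3 - 11*n^2 + 28*n - 12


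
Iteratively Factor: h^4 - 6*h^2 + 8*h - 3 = (h - 1)*(h^3 + h^2 - 5*h + 3) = (h - 1)^2*(h^2 + 2*h - 3) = (h - 1)^3*(h + 3)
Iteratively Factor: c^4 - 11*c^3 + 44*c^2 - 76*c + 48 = (c - 2)*(c^3 - 9*c^2 + 26*c - 24) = (c - 3)*(c - 2)*(c^2 - 6*c + 8) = (c - 4)*(c - 3)*(c - 2)*(c - 2)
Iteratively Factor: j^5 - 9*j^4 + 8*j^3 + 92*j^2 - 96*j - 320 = (j + 2)*(j^4 - 11*j^3 + 30*j^2 + 32*j - 160) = (j + 2)^2*(j^3 - 13*j^2 + 56*j - 80) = (j - 4)*(j + 2)^2*(j^2 - 9*j + 20) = (j - 4)^2*(j + 2)^2*(j - 5)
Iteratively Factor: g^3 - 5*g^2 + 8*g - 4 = (g - 2)*(g^2 - 3*g + 2) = (g - 2)^2*(g - 1)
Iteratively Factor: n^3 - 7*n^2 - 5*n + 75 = (n - 5)*(n^2 - 2*n - 15) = (n - 5)*(n + 3)*(n - 5)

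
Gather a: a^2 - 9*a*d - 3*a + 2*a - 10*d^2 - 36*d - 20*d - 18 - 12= a^2 + a*(-9*d - 1) - 10*d^2 - 56*d - 30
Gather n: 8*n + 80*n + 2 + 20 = 88*n + 22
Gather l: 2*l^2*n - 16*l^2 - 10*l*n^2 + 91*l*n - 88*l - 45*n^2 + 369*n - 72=l^2*(2*n - 16) + l*(-10*n^2 + 91*n - 88) - 45*n^2 + 369*n - 72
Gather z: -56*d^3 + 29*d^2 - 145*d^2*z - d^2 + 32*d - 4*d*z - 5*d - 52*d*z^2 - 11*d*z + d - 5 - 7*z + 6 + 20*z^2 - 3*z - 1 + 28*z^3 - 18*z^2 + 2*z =-56*d^3 + 28*d^2 + 28*d + 28*z^3 + z^2*(2 - 52*d) + z*(-145*d^2 - 15*d - 8)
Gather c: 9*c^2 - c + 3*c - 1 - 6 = 9*c^2 + 2*c - 7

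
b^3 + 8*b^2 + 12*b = b*(b + 2)*(b + 6)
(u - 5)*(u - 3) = u^2 - 8*u + 15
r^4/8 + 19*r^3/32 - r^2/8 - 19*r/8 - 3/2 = (r/4 + 1)*(r/2 + 1)*(r - 2)*(r + 3/4)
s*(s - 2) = s^2 - 2*s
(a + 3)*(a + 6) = a^2 + 9*a + 18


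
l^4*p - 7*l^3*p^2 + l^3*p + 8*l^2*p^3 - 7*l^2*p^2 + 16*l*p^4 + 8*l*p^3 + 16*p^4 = (l - 4*p)^2*(l + p)*(l*p + p)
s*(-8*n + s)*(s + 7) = -8*n*s^2 - 56*n*s + s^3 + 7*s^2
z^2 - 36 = (z - 6)*(z + 6)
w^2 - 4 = (w - 2)*(w + 2)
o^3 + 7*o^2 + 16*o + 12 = (o + 2)^2*(o + 3)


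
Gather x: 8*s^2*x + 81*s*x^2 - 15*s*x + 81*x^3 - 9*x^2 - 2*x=81*x^3 + x^2*(81*s - 9) + x*(8*s^2 - 15*s - 2)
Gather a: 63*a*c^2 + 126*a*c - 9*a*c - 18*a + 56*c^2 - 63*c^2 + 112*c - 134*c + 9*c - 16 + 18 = a*(63*c^2 + 117*c - 18) - 7*c^2 - 13*c + 2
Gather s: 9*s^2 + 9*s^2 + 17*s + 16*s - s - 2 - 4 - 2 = 18*s^2 + 32*s - 8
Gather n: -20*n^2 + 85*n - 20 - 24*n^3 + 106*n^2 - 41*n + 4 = -24*n^3 + 86*n^2 + 44*n - 16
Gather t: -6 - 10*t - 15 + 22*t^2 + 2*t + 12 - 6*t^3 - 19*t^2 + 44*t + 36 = -6*t^3 + 3*t^2 + 36*t + 27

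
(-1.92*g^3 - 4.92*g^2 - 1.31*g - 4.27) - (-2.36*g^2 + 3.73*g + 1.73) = -1.92*g^3 - 2.56*g^2 - 5.04*g - 6.0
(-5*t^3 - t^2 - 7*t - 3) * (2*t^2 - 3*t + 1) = -10*t^5 + 13*t^4 - 16*t^3 + 14*t^2 + 2*t - 3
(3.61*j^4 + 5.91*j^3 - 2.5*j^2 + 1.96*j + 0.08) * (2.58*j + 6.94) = 9.3138*j^5 + 40.3012*j^4 + 34.5654*j^3 - 12.2932*j^2 + 13.8088*j + 0.5552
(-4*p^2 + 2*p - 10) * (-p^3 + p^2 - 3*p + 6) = 4*p^5 - 6*p^4 + 24*p^3 - 40*p^2 + 42*p - 60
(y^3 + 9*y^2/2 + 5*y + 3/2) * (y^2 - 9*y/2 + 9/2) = y^5 - 43*y^3/4 - 3*y^2/4 + 63*y/4 + 27/4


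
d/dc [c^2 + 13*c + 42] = 2*c + 13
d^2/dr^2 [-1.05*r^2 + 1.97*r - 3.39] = -2.10000000000000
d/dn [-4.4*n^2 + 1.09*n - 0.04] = 1.09 - 8.8*n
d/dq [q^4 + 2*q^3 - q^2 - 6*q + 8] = 4*q^3 + 6*q^2 - 2*q - 6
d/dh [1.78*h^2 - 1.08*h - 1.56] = 3.56*h - 1.08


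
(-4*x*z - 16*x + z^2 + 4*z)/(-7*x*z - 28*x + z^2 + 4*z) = (4*x - z)/(7*x - z)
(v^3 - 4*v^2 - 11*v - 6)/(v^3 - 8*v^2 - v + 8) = (v^2 - 5*v - 6)/(v^2 - 9*v + 8)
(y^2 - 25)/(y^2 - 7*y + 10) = (y + 5)/(y - 2)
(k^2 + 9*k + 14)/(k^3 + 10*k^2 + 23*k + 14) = 1/(k + 1)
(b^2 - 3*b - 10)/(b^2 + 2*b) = (b - 5)/b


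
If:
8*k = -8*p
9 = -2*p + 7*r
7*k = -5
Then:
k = -5/7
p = 5/7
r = 73/49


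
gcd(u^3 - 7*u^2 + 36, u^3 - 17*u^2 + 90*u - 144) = u^2 - 9*u + 18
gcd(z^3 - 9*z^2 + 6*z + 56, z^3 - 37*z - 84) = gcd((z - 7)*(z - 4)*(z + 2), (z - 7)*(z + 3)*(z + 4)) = z - 7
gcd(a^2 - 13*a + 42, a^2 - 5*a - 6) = a - 6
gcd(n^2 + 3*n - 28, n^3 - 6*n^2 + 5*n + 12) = n - 4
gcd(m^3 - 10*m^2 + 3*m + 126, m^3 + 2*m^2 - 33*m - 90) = m^2 - 3*m - 18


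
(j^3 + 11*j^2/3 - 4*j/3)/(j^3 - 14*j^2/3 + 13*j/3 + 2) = j*(3*j^2 + 11*j - 4)/(3*j^3 - 14*j^2 + 13*j + 6)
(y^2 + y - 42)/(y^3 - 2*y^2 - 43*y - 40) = (-y^2 - y + 42)/(-y^3 + 2*y^2 + 43*y + 40)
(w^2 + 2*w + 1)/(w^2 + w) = (w + 1)/w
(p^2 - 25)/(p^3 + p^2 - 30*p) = (p + 5)/(p*(p + 6))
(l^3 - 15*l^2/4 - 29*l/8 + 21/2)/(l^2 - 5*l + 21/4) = (4*l^2 - 9*l - 28)/(2*(2*l - 7))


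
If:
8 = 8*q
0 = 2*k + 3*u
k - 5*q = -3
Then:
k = 2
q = 1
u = -4/3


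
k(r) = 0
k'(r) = 0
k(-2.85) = 0.00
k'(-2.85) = 0.00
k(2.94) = 0.00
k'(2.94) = 0.00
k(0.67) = 0.00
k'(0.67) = 0.00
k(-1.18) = 0.00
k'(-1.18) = 0.00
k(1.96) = 0.00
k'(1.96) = 0.00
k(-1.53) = 0.00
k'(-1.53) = 0.00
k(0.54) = 0.00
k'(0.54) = 0.00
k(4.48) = 0.00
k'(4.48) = 0.00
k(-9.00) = 0.00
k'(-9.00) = 0.00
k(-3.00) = 0.00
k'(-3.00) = 0.00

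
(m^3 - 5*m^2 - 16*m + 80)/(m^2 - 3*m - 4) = (m^2 - m - 20)/(m + 1)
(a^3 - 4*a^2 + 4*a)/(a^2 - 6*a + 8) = a*(a - 2)/(a - 4)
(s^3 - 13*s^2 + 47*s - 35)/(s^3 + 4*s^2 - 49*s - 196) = (s^2 - 6*s + 5)/(s^2 + 11*s + 28)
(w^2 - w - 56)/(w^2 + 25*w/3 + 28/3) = 3*(w - 8)/(3*w + 4)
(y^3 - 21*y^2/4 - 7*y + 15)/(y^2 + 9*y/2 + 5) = (4*y^2 - 29*y + 30)/(2*(2*y + 5))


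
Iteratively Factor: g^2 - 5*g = (g - 5)*(g)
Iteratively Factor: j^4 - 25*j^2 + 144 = (j - 4)*(j^3 + 4*j^2 - 9*j - 36) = (j - 4)*(j - 3)*(j^2 + 7*j + 12) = (j - 4)*(j - 3)*(j + 4)*(j + 3)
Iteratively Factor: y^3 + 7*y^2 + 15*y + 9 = (y + 3)*(y^2 + 4*y + 3) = (y + 3)^2*(y + 1)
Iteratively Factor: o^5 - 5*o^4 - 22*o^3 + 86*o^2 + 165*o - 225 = (o - 5)*(o^4 - 22*o^2 - 24*o + 45) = (o - 5)^2*(o^3 + 5*o^2 + 3*o - 9) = (o - 5)^2*(o + 3)*(o^2 + 2*o - 3) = (o - 5)^2*(o + 3)^2*(o - 1)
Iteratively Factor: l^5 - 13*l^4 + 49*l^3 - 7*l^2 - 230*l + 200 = (l - 4)*(l^4 - 9*l^3 + 13*l^2 + 45*l - 50) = (l - 5)*(l - 4)*(l^3 - 4*l^2 - 7*l + 10) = (l - 5)*(l - 4)*(l - 1)*(l^2 - 3*l - 10) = (l - 5)^2*(l - 4)*(l - 1)*(l + 2)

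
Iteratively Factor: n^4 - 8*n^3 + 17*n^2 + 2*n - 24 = (n - 3)*(n^3 - 5*n^2 + 2*n + 8) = (n - 4)*(n - 3)*(n^2 - n - 2) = (n - 4)*(n - 3)*(n - 2)*(n + 1)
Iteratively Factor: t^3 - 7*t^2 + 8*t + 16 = (t - 4)*(t^2 - 3*t - 4) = (t - 4)*(t + 1)*(t - 4)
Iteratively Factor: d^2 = (d)*(d)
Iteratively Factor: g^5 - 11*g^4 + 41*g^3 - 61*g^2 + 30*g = (g - 3)*(g^4 - 8*g^3 + 17*g^2 - 10*g) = (g - 3)*(g - 2)*(g^3 - 6*g^2 + 5*g) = (g - 5)*(g - 3)*(g - 2)*(g^2 - g) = (g - 5)*(g - 3)*(g - 2)*(g - 1)*(g)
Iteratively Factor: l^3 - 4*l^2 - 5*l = (l + 1)*(l^2 - 5*l) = (l - 5)*(l + 1)*(l)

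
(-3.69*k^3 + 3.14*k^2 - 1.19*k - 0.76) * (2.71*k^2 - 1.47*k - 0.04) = -9.9999*k^5 + 13.9337*k^4 - 7.6931*k^3 - 0.4359*k^2 + 1.1648*k + 0.0304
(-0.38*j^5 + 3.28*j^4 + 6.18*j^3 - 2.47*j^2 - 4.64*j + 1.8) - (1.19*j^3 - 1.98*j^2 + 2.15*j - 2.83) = -0.38*j^5 + 3.28*j^4 + 4.99*j^3 - 0.49*j^2 - 6.79*j + 4.63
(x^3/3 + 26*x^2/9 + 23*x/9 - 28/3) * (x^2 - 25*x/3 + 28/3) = x^5/3 + x^4/9 - 497*x^3/27 - 11*x^2/3 + 2744*x/27 - 784/9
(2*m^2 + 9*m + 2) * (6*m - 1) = 12*m^3 + 52*m^2 + 3*m - 2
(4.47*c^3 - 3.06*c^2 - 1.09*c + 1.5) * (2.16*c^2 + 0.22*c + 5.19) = 9.6552*c^5 - 5.6262*c^4 + 20.1717*c^3 - 12.8812*c^2 - 5.3271*c + 7.785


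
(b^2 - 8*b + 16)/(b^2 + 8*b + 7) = (b^2 - 8*b + 16)/(b^2 + 8*b + 7)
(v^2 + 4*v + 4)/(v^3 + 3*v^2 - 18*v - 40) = (v + 2)/(v^2 + v - 20)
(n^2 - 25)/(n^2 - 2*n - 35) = (n - 5)/(n - 7)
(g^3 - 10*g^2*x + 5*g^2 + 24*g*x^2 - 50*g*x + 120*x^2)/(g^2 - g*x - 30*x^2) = (g^2 - 4*g*x + 5*g - 20*x)/(g + 5*x)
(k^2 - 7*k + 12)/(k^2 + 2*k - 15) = (k - 4)/(k + 5)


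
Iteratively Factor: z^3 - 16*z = (z - 4)*(z^2 + 4*z) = z*(z - 4)*(z + 4)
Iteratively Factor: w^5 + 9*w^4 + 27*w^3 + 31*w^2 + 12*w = (w + 3)*(w^4 + 6*w^3 + 9*w^2 + 4*w) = (w + 1)*(w + 3)*(w^3 + 5*w^2 + 4*w) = (w + 1)^2*(w + 3)*(w^2 + 4*w) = w*(w + 1)^2*(w + 3)*(w + 4)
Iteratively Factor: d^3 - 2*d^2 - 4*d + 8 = (d + 2)*(d^2 - 4*d + 4) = (d - 2)*(d + 2)*(d - 2)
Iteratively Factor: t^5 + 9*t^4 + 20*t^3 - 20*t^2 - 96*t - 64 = (t + 4)*(t^4 + 5*t^3 - 20*t - 16) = (t + 2)*(t + 4)*(t^3 + 3*t^2 - 6*t - 8) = (t + 2)*(t + 4)^2*(t^2 - t - 2) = (t - 2)*(t + 2)*(t + 4)^2*(t + 1)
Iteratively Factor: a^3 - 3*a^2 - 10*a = (a - 5)*(a^2 + 2*a) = (a - 5)*(a + 2)*(a)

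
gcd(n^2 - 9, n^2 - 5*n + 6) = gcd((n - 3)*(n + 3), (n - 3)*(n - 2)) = n - 3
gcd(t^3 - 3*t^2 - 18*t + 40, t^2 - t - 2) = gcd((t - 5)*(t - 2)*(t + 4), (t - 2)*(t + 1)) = t - 2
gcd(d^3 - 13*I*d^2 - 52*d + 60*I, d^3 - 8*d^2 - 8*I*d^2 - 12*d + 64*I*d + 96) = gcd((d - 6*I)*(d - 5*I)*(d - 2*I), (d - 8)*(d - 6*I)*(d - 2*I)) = d^2 - 8*I*d - 12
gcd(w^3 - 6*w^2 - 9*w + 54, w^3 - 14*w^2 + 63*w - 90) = w^2 - 9*w + 18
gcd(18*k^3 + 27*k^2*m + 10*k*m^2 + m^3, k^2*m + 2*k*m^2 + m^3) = k + m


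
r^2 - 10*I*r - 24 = (r - 6*I)*(r - 4*I)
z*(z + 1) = z^2 + z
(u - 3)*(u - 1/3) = u^2 - 10*u/3 + 1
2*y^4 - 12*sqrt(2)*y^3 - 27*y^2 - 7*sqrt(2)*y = y*(y - 7*sqrt(2))*(sqrt(2)*y + 1)^2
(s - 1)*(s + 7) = s^2 + 6*s - 7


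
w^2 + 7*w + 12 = (w + 3)*(w + 4)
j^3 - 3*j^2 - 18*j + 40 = (j - 5)*(j - 2)*(j + 4)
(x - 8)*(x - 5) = x^2 - 13*x + 40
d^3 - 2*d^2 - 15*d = d*(d - 5)*(d + 3)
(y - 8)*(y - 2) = y^2 - 10*y + 16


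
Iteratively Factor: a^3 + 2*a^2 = (a + 2)*(a^2) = a*(a + 2)*(a)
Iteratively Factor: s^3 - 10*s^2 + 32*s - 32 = (s - 2)*(s^2 - 8*s + 16) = (s - 4)*(s - 2)*(s - 4)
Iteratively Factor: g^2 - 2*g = (g)*(g - 2)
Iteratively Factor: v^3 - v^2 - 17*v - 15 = (v + 3)*(v^2 - 4*v - 5) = (v - 5)*(v + 3)*(v + 1)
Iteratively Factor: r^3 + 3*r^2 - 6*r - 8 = (r + 4)*(r^2 - r - 2) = (r - 2)*(r + 4)*(r + 1)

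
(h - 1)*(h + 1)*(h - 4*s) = h^3 - 4*h^2*s - h + 4*s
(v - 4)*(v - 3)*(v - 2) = v^3 - 9*v^2 + 26*v - 24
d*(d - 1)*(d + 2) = d^3 + d^2 - 2*d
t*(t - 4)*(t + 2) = t^3 - 2*t^2 - 8*t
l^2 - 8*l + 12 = (l - 6)*(l - 2)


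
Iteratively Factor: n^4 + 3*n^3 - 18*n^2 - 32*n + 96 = (n + 4)*(n^3 - n^2 - 14*n + 24) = (n + 4)^2*(n^2 - 5*n + 6) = (n - 3)*(n + 4)^2*(n - 2)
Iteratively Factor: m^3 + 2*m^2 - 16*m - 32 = (m + 4)*(m^2 - 2*m - 8) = (m - 4)*(m + 4)*(m + 2)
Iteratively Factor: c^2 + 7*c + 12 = (c + 3)*(c + 4)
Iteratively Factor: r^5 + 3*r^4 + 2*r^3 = (r)*(r^4 + 3*r^3 + 2*r^2) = r^2*(r^3 + 3*r^2 + 2*r) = r^2*(r + 1)*(r^2 + 2*r) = r^2*(r + 1)*(r + 2)*(r)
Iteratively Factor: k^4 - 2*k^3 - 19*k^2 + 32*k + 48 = (k - 3)*(k^3 + k^2 - 16*k - 16) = (k - 3)*(k + 4)*(k^2 - 3*k - 4) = (k - 3)*(k + 1)*(k + 4)*(k - 4)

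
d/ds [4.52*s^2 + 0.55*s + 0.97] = 9.04*s + 0.55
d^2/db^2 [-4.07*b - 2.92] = 0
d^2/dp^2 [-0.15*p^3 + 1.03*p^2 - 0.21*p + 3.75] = 2.06 - 0.9*p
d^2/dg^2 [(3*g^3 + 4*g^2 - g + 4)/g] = 6 + 8/g^3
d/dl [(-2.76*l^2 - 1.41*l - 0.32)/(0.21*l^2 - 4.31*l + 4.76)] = (12.1917*l^2 - 26.1408*l - 8.0908)/(0.0441*l^4 - 1.8102*l^3 + 20.5753*l^2 - 41.0312*l + 22.6576)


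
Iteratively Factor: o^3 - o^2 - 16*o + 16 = (o + 4)*(o^2 - 5*o + 4) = (o - 1)*(o + 4)*(o - 4)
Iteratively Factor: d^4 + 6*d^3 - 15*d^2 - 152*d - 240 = (d - 5)*(d^3 + 11*d^2 + 40*d + 48) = (d - 5)*(d + 4)*(d^2 + 7*d + 12) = (d - 5)*(d + 3)*(d + 4)*(d + 4)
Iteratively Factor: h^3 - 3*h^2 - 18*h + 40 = (h - 5)*(h^2 + 2*h - 8) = (h - 5)*(h + 4)*(h - 2)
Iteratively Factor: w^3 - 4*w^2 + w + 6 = (w - 2)*(w^2 - 2*w - 3) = (w - 2)*(w + 1)*(w - 3)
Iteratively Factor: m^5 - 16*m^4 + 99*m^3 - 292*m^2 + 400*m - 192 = (m - 4)*(m^4 - 12*m^3 + 51*m^2 - 88*m + 48) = (m - 4)*(m - 3)*(m^3 - 9*m^2 + 24*m - 16) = (m - 4)^2*(m - 3)*(m^2 - 5*m + 4) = (m - 4)^2*(m - 3)*(m - 1)*(m - 4)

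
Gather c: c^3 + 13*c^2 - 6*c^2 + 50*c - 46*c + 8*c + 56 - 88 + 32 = c^3 + 7*c^2 + 12*c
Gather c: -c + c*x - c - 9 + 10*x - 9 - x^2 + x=c*(x - 2) - x^2 + 11*x - 18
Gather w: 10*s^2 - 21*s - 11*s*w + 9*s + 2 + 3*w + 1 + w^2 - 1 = 10*s^2 - 12*s + w^2 + w*(3 - 11*s) + 2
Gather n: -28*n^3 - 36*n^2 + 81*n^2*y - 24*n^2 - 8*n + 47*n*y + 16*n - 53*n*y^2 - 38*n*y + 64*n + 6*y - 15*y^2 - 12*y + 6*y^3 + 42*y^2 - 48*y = -28*n^3 + n^2*(81*y - 60) + n*(-53*y^2 + 9*y + 72) + 6*y^3 + 27*y^2 - 54*y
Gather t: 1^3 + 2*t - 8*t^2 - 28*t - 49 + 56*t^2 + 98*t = 48*t^2 + 72*t - 48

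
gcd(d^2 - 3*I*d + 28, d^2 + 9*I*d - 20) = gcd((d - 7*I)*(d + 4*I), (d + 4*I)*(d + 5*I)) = d + 4*I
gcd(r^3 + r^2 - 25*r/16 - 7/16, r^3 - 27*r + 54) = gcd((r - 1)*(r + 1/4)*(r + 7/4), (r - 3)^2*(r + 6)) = 1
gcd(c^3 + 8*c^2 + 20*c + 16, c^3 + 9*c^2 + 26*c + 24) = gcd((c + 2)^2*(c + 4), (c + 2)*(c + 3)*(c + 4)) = c^2 + 6*c + 8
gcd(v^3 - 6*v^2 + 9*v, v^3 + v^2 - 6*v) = v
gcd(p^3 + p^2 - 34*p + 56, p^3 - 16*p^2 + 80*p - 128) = p - 4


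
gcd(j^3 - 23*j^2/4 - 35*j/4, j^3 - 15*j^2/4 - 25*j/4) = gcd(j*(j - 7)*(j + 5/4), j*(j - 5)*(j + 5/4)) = j^2 + 5*j/4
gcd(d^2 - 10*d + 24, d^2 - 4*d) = d - 4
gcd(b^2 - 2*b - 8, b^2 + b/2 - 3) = b + 2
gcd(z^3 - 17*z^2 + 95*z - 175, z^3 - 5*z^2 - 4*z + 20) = z - 5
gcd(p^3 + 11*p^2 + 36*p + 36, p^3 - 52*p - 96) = p^2 + 8*p + 12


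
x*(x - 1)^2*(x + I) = x^4 - 2*x^3 + I*x^3 + x^2 - 2*I*x^2 + I*x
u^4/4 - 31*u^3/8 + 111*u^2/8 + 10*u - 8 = (u/4 + 1/4)*(u - 8)^2*(u - 1/2)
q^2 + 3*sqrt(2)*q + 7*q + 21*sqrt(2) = (q + 7)*(q + 3*sqrt(2))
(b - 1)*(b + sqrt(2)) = b^2 - b + sqrt(2)*b - sqrt(2)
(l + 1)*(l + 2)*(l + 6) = l^3 + 9*l^2 + 20*l + 12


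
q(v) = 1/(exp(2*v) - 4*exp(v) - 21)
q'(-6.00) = 0.00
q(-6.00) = -0.05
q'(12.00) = 0.00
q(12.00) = 0.00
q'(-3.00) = 0.00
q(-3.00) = -0.05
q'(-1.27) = 0.00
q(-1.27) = -0.05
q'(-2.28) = 0.00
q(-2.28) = -0.05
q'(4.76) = -0.00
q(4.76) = 0.00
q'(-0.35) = 0.00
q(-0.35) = -0.04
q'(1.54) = -0.08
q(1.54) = -0.06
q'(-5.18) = 0.00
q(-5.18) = -0.05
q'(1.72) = -0.27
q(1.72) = -0.08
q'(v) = (-2*exp(2*v) + 4*exp(v))/(exp(2*v) - 4*exp(v) - 21)^2 = 2*(2 - exp(v))*exp(v)/(-exp(2*v) + 4*exp(v) + 21)^2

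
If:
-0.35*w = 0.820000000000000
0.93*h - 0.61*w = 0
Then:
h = -1.54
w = -2.34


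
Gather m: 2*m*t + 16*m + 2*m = m*(2*t + 18)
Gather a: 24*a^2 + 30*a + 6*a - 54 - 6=24*a^2 + 36*a - 60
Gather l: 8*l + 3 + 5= 8*l + 8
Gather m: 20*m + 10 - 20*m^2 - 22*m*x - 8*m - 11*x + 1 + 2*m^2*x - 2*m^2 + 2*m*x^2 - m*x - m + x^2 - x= m^2*(2*x - 22) + m*(2*x^2 - 23*x + 11) + x^2 - 12*x + 11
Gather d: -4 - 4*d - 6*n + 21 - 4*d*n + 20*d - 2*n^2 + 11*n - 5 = d*(16 - 4*n) - 2*n^2 + 5*n + 12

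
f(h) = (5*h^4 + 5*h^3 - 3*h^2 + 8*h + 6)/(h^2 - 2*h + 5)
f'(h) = (2 - 2*h)*(5*h^4 + 5*h^3 - 3*h^2 + 8*h + 6)/(h^2 - 2*h + 5)^2 + (20*h^3 + 15*h^2 - 6*h + 8)/(h^2 - 2*h + 5)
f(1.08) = 6.05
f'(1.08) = 10.79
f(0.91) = 4.49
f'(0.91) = 7.69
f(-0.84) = -0.45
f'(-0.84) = 1.37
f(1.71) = 17.46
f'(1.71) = 25.93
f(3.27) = 81.57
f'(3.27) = 52.20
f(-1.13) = -0.69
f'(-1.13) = 0.25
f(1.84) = 21.04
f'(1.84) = 29.11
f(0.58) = 2.68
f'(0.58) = 3.76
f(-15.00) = 905.62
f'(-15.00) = -134.80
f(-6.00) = 99.06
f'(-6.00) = -44.32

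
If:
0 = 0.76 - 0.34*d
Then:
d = 2.24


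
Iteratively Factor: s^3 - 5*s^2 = (s - 5)*(s^2) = s*(s - 5)*(s)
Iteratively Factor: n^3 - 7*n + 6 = (n - 1)*(n^2 + n - 6) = (n - 1)*(n + 3)*(n - 2)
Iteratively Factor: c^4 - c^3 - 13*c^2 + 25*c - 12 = (c - 1)*(c^3 - 13*c + 12) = (c - 3)*(c - 1)*(c^2 + 3*c - 4) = (c - 3)*(c - 1)^2*(c + 4)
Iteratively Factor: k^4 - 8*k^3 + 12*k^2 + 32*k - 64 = (k - 4)*(k^3 - 4*k^2 - 4*k + 16) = (k - 4)^2*(k^2 - 4) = (k - 4)^2*(k + 2)*(k - 2)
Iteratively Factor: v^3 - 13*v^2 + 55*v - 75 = (v - 3)*(v^2 - 10*v + 25) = (v - 5)*(v - 3)*(v - 5)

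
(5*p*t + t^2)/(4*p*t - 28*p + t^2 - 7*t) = t*(5*p + t)/(4*p*t - 28*p + t^2 - 7*t)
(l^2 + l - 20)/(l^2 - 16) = (l + 5)/(l + 4)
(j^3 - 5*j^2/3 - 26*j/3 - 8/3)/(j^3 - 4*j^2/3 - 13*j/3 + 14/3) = (3*j^2 - 11*j - 4)/(3*j^2 - 10*j + 7)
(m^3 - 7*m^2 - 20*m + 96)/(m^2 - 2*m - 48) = (m^2 + m - 12)/(m + 6)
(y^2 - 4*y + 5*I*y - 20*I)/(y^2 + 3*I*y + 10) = (y - 4)/(y - 2*I)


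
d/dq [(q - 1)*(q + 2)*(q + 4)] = 3*q^2 + 10*q + 2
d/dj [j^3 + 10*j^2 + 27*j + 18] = 3*j^2 + 20*j + 27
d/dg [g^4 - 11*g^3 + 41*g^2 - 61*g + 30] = 4*g^3 - 33*g^2 + 82*g - 61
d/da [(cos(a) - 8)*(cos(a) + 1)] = (7 - 2*cos(a))*sin(a)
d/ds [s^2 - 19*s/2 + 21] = 2*s - 19/2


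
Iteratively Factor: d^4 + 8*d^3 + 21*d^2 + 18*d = (d + 2)*(d^3 + 6*d^2 + 9*d) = (d + 2)*(d + 3)*(d^2 + 3*d) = d*(d + 2)*(d + 3)*(d + 3)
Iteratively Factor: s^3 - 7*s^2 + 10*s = (s - 5)*(s^2 - 2*s) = s*(s - 5)*(s - 2)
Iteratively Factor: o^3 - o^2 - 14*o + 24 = (o - 2)*(o^2 + o - 12) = (o - 2)*(o + 4)*(o - 3)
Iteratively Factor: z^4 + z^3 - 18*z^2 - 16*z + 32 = (z + 4)*(z^3 - 3*z^2 - 6*z + 8) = (z - 4)*(z + 4)*(z^2 + z - 2) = (z - 4)*(z + 2)*(z + 4)*(z - 1)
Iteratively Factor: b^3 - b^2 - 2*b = (b - 2)*(b^2 + b) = b*(b - 2)*(b + 1)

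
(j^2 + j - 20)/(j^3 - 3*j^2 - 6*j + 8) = (j + 5)/(j^2 + j - 2)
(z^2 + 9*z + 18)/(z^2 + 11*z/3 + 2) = 3*(z + 6)/(3*z + 2)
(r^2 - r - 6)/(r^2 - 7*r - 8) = (-r^2 + r + 6)/(-r^2 + 7*r + 8)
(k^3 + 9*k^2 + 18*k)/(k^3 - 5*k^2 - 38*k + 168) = k*(k + 3)/(k^2 - 11*k + 28)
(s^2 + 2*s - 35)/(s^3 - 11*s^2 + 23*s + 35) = (s + 7)/(s^2 - 6*s - 7)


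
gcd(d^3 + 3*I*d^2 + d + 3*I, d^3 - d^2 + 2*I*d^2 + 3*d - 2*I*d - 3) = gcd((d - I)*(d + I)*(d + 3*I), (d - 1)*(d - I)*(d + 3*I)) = d^2 + 2*I*d + 3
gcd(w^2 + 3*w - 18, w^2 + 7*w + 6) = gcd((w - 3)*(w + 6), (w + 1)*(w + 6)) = w + 6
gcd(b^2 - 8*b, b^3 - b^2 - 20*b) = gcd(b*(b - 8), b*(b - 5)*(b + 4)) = b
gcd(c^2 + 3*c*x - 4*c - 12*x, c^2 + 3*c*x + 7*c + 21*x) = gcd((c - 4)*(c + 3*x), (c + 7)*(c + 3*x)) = c + 3*x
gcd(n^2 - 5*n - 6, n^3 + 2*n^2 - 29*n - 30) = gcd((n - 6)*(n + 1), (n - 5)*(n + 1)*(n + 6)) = n + 1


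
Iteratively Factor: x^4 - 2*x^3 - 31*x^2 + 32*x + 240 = (x - 4)*(x^3 + 2*x^2 - 23*x - 60) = (x - 5)*(x - 4)*(x^2 + 7*x + 12) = (x - 5)*(x - 4)*(x + 3)*(x + 4)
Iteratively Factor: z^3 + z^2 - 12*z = (z + 4)*(z^2 - 3*z) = z*(z + 4)*(z - 3)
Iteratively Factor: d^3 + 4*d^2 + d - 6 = (d + 3)*(d^2 + d - 2) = (d + 2)*(d + 3)*(d - 1)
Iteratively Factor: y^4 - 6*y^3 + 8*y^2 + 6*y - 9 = (y - 3)*(y^3 - 3*y^2 - y + 3) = (y - 3)*(y + 1)*(y^2 - 4*y + 3) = (y - 3)*(y - 1)*(y + 1)*(y - 3)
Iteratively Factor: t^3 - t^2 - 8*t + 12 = (t - 2)*(t^2 + t - 6) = (t - 2)^2*(t + 3)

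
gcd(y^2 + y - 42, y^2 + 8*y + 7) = y + 7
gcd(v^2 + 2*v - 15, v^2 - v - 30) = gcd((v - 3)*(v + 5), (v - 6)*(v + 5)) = v + 5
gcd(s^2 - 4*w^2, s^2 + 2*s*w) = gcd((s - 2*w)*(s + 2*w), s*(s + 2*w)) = s + 2*w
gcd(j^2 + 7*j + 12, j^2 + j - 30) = 1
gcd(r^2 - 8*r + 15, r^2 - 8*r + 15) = r^2 - 8*r + 15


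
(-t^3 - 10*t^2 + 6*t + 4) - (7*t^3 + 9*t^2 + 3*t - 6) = -8*t^3 - 19*t^2 + 3*t + 10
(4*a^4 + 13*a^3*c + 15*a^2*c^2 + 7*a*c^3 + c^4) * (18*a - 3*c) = 72*a^5 + 222*a^4*c + 231*a^3*c^2 + 81*a^2*c^3 - 3*a*c^4 - 3*c^5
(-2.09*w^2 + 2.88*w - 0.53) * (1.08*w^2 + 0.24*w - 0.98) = -2.2572*w^4 + 2.6088*w^3 + 2.167*w^2 - 2.9496*w + 0.5194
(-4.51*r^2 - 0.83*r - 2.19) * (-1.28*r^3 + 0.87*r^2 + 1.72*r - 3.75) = 5.7728*r^5 - 2.8613*r^4 - 5.6761*r^3 + 13.5796*r^2 - 0.6543*r + 8.2125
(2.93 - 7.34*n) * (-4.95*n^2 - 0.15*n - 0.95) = 36.333*n^3 - 13.4025*n^2 + 6.5335*n - 2.7835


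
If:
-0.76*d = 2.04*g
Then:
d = -2.68421052631579*g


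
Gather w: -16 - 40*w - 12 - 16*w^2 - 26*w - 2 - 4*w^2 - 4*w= -20*w^2 - 70*w - 30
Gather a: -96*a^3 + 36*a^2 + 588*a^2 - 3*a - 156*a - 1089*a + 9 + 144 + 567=-96*a^3 + 624*a^2 - 1248*a + 720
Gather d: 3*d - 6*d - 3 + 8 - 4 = 1 - 3*d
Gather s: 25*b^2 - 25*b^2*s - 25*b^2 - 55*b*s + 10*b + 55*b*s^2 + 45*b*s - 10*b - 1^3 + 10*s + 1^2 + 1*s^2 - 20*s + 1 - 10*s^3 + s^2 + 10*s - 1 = -10*s^3 + s^2*(55*b + 2) + s*(-25*b^2 - 10*b)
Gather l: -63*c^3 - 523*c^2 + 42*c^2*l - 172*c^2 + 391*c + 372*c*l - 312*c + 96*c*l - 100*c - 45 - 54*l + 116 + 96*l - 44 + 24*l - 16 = -63*c^3 - 695*c^2 - 21*c + l*(42*c^2 + 468*c + 66) + 11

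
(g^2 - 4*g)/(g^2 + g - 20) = g/(g + 5)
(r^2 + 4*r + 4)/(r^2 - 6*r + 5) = (r^2 + 4*r + 4)/(r^2 - 6*r + 5)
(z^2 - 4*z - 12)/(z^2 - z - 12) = (-z^2 + 4*z + 12)/(-z^2 + z + 12)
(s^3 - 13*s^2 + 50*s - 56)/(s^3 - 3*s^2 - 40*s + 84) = (s - 4)/(s + 6)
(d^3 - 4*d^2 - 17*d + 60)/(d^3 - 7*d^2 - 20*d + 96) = (d - 5)/(d - 8)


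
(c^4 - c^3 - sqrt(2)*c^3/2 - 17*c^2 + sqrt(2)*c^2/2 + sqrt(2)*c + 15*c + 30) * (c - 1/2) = c^5 - 3*c^4/2 - sqrt(2)*c^4/2 - 33*c^3/2 + 3*sqrt(2)*c^3/4 + 3*sqrt(2)*c^2/4 + 47*c^2/2 - sqrt(2)*c/2 + 45*c/2 - 15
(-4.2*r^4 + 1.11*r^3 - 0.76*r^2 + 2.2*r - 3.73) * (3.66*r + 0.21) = -15.372*r^5 + 3.1806*r^4 - 2.5485*r^3 + 7.8924*r^2 - 13.1898*r - 0.7833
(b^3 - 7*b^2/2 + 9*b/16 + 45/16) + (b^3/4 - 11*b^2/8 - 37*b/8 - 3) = 5*b^3/4 - 39*b^2/8 - 65*b/16 - 3/16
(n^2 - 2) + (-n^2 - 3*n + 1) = -3*n - 1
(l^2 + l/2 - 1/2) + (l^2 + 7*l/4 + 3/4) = 2*l^2 + 9*l/4 + 1/4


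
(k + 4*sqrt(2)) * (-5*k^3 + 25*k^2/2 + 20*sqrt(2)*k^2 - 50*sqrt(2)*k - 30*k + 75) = -5*k^4 + 25*k^3/2 + 130*k^2 - 325*k - 120*sqrt(2)*k + 300*sqrt(2)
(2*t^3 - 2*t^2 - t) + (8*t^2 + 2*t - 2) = 2*t^3 + 6*t^2 + t - 2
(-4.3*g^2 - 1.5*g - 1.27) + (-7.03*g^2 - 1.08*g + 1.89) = -11.33*g^2 - 2.58*g + 0.62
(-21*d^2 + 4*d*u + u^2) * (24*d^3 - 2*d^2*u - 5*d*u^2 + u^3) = -504*d^5 + 138*d^4*u + 121*d^3*u^2 - 43*d^2*u^3 - d*u^4 + u^5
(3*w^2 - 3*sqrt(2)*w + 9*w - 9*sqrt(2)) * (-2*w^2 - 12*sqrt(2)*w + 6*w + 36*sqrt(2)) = -6*w^4 - 30*sqrt(2)*w^3 + 126*w^2 + 270*sqrt(2)*w - 648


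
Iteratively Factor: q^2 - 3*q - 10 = (q - 5)*(q + 2)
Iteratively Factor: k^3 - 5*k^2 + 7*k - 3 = (k - 1)*(k^2 - 4*k + 3) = (k - 1)^2*(k - 3)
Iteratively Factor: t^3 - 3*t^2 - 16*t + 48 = (t - 3)*(t^2 - 16) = (t - 4)*(t - 3)*(t + 4)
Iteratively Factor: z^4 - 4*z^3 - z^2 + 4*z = (z)*(z^3 - 4*z^2 - z + 4) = z*(z - 1)*(z^2 - 3*z - 4) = z*(z - 4)*(z - 1)*(z + 1)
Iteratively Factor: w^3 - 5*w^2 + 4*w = (w - 4)*(w^2 - w) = w*(w - 4)*(w - 1)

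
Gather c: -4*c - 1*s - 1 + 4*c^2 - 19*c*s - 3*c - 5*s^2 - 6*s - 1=4*c^2 + c*(-19*s - 7) - 5*s^2 - 7*s - 2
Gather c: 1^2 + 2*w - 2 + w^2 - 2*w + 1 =w^2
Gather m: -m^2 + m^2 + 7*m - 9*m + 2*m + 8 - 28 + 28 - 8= 0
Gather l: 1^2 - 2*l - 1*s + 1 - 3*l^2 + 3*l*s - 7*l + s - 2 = -3*l^2 + l*(3*s - 9)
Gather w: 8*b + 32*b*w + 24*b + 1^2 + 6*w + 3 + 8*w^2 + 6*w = 32*b + 8*w^2 + w*(32*b + 12) + 4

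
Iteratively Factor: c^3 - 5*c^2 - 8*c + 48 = (c + 3)*(c^2 - 8*c + 16) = (c - 4)*(c + 3)*(c - 4)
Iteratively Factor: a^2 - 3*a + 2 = (a - 1)*(a - 2)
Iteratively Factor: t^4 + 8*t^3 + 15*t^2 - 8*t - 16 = (t + 4)*(t^3 + 4*t^2 - t - 4) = (t + 1)*(t + 4)*(t^2 + 3*t - 4) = (t + 1)*(t + 4)^2*(t - 1)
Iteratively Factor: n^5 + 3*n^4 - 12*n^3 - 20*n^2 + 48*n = (n - 2)*(n^4 + 5*n^3 - 2*n^2 - 24*n) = (n - 2)*(n + 4)*(n^3 + n^2 - 6*n) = (n - 2)*(n + 3)*(n + 4)*(n^2 - 2*n) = (n - 2)^2*(n + 3)*(n + 4)*(n)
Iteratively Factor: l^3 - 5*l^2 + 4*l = (l - 1)*(l^2 - 4*l) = l*(l - 1)*(l - 4)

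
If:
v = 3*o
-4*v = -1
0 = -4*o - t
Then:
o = 1/12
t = -1/3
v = 1/4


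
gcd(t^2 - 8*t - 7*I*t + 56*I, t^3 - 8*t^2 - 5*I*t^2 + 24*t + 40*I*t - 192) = t - 8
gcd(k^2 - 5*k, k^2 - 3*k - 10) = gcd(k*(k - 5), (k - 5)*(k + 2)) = k - 5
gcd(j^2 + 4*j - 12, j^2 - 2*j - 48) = j + 6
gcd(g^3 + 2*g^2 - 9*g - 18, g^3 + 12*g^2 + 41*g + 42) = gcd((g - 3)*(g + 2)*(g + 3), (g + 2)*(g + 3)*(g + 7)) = g^2 + 5*g + 6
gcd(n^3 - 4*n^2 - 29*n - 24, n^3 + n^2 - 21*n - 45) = n + 3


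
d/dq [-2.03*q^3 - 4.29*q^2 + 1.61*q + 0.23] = -6.09*q^2 - 8.58*q + 1.61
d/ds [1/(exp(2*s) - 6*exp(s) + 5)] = 2*(3 - exp(s))*exp(s)/(exp(2*s) - 6*exp(s) + 5)^2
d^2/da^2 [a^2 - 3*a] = 2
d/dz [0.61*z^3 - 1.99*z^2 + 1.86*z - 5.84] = 1.83*z^2 - 3.98*z + 1.86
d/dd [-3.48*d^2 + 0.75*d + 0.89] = 0.75 - 6.96*d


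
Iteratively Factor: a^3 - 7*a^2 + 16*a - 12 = (a - 2)*(a^2 - 5*a + 6) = (a - 2)^2*(a - 3)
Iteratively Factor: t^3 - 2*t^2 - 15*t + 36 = (t - 3)*(t^2 + t - 12) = (t - 3)*(t + 4)*(t - 3)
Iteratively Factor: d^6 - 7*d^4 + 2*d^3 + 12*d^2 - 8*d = (d + 2)*(d^5 - 2*d^4 - 3*d^3 + 8*d^2 - 4*d) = d*(d + 2)*(d^4 - 2*d^3 - 3*d^2 + 8*d - 4) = d*(d - 1)*(d + 2)*(d^3 - d^2 - 4*d + 4) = d*(d - 1)^2*(d + 2)*(d^2 - 4) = d*(d - 1)^2*(d + 2)^2*(d - 2)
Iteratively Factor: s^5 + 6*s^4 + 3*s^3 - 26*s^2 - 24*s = (s)*(s^4 + 6*s^3 + 3*s^2 - 26*s - 24) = s*(s - 2)*(s^3 + 8*s^2 + 19*s + 12) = s*(s - 2)*(s + 1)*(s^2 + 7*s + 12) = s*(s - 2)*(s + 1)*(s + 4)*(s + 3)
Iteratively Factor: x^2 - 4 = (x - 2)*(x + 2)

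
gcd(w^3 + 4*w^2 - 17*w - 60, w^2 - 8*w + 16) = w - 4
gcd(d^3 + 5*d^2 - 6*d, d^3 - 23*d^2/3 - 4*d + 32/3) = d - 1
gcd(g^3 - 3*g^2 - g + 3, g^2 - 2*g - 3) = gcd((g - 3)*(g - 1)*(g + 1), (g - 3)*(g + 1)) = g^2 - 2*g - 3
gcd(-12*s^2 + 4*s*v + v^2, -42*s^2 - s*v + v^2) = 6*s + v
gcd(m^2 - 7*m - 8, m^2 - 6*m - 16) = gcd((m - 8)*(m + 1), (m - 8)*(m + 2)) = m - 8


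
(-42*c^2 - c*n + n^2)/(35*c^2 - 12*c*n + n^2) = (-6*c - n)/(5*c - n)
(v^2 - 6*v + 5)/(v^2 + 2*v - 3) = (v - 5)/(v + 3)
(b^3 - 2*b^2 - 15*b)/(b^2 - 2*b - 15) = b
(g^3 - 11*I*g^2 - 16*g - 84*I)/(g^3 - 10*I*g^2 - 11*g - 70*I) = (g - 6*I)/(g - 5*I)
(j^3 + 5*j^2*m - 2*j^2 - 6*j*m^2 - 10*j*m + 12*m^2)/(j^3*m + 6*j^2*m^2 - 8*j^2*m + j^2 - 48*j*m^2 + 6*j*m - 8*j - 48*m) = (j^2 - j*m - 2*j + 2*m)/(j^2*m - 8*j*m + j - 8)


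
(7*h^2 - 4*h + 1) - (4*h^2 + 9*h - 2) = 3*h^2 - 13*h + 3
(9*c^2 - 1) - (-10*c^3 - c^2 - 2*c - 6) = 10*c^3 + 10*c^2 + 2*c + 5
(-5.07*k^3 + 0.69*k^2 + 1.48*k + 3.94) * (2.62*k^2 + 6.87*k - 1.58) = -13.2834*k^5 - 33.0231*k^4 + 16.6285*k^3 + 19.4002*k^2 + 24.7294*k - 6.2252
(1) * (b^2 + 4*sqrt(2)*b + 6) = b^2 + 4*sqrt(2)*b + 6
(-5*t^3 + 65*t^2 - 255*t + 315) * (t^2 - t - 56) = -5*t^5 + 70*t^4 - 40*t^3 - 3070*t^2 + 13965*t - 17640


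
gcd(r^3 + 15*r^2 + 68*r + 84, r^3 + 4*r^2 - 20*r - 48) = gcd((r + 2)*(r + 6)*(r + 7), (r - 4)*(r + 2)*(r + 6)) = r^2 + 8*r + 12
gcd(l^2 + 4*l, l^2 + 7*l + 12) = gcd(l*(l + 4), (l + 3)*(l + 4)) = l + 4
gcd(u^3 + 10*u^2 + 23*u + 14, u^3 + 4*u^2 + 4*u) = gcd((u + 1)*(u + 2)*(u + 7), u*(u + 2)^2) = u + 2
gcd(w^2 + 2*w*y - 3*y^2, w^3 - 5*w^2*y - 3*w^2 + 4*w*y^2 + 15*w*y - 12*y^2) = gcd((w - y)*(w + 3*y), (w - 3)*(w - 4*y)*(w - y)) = -w + y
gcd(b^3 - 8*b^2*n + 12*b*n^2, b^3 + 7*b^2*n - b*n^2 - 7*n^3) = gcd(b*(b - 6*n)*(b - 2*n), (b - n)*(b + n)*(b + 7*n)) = 1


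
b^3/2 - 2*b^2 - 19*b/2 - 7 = (b/2 + 1/2)*(b - 7)*(b + 2)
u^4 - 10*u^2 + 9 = (u - 3)*(u - 1)*(u + 1)*(u + 3)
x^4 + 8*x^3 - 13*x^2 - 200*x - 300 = (x - 5)*(x + 2)*(x + 5)*(x + 6)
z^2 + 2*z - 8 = (z - 2)*(z + 4)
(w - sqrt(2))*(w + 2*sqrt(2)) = w^2 + sqrt(2)*w - 4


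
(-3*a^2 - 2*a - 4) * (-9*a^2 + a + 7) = 27*a^4 + 15*a^3 + 13*a^2 - 18*a - 28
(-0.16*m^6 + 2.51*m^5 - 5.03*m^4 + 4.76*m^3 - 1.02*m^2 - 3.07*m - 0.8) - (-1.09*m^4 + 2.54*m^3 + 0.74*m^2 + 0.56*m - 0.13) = -0.16*m^6 + 2.51*m^5 - 3.94*m^4 + 2.22*m^3 - 1.76*m^2 - 3.63*m - 0.67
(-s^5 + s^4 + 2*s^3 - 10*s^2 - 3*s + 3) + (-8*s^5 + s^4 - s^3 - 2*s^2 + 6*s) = -9*s^5 + 2*s^4 + s^3 - 12*s^2 + 3*s + 3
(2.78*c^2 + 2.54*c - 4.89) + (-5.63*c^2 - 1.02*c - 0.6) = -2.85*c^2 + 1.52*c - 5.49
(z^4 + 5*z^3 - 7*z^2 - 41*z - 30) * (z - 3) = z^5 + 2*z^4 - 22*z^3 - 20*z^2 + 93*z + 90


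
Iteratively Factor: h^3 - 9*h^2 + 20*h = (h - 5)*(h^2 - 4*h) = (h - 5)*(h - 4)*(h)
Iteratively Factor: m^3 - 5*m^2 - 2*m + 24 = (m - 3)*(m^2 - 2*m - 8) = (m - 3)*(m + 2)*(m - 4)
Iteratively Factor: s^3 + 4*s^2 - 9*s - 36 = (s + 3)*(s^2 + s - 12) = (s + 3)*(s + 4)*(s - 3)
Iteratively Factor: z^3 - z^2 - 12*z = (z + 3)*(z^2 - 4*z) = z*(z + 3)*(z - 4)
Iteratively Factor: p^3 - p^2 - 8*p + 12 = (p - 2)*(p^2 + p - 6) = (p - 2)*(p + 3)*(p - 2)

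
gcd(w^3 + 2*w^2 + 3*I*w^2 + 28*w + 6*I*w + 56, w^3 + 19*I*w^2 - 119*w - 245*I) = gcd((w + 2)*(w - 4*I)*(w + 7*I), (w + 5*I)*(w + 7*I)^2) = w + 7*I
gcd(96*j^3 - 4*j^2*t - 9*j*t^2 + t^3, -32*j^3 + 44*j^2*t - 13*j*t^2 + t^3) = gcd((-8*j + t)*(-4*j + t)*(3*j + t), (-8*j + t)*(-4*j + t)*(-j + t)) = 32*j^2 - 12*j*t + t^2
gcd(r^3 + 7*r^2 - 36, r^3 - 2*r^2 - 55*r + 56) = 1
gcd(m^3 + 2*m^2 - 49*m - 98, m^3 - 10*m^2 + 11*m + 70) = m^2 - 5*m - 14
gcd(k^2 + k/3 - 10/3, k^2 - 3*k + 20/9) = k - 5/3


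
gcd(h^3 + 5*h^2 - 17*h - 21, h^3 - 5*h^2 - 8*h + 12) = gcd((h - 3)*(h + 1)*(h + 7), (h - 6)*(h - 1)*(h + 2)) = 1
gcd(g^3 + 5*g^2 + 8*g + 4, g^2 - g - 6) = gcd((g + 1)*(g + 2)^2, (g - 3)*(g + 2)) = g + 2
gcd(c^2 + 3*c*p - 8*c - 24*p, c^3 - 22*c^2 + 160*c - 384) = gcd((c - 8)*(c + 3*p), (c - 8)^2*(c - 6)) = c - 8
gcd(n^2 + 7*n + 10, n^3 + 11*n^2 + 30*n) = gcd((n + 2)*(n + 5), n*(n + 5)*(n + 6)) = n + 5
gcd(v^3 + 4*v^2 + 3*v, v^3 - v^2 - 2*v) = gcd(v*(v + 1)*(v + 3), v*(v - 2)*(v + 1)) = v^2 + v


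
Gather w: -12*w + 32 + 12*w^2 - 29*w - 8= 12*w^2 - 41*w + 24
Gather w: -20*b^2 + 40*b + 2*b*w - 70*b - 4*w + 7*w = -20*b^2 - 30*b + w*(2*b + 3)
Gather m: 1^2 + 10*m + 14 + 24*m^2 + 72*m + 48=24*m^2 + 82*m + 63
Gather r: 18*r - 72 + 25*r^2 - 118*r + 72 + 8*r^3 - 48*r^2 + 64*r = 8*r^3 - 23*r^2 - 36*r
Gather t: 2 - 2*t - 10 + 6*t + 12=4*t + 4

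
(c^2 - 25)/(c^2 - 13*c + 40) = (c + 5)/(c - 8)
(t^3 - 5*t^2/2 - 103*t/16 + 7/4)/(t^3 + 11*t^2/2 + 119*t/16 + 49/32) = 2*(4*t^2 - 17*t + 4)/(8*t^2 + 30*t + 7)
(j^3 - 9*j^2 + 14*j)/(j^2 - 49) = j*(j - 2)/(j + 7)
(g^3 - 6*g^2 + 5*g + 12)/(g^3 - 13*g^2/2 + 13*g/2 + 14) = 2*(g - 3)/(2*g - 7)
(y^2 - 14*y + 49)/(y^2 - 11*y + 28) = (y - 7)/(y - 4)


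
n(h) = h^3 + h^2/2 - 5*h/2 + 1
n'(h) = 3*h^2 + h - 5/2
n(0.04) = 0.90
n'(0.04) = -2.46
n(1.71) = 3.19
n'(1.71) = 7.98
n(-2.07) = -0.55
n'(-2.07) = 8.28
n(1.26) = 0.64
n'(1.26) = 3.52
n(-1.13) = 3.02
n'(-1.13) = 0.20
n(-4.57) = -72.58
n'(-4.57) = 55.58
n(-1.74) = 1.60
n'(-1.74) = 4.84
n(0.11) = 0.73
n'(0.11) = -2.35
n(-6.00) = -182.00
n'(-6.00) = 99.50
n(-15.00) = -3224.00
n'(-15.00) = 657.50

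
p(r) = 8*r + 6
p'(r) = 8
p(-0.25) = 4.00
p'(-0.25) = 8.00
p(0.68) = 11.44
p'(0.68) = 8.00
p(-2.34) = -12.72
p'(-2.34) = 8.00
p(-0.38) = 2.96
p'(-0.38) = 8.00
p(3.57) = 34.56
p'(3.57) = 8.00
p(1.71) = 19.68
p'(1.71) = 8.00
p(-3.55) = -22.40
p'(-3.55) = 8.00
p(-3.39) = -21.12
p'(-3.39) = 8.00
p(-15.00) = -114.00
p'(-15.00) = 8.00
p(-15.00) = -114.00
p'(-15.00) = 8.00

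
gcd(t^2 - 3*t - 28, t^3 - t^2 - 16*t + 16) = t + 4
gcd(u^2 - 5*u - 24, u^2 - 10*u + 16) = u - 8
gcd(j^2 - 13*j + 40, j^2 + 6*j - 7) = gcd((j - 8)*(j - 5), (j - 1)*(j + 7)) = 1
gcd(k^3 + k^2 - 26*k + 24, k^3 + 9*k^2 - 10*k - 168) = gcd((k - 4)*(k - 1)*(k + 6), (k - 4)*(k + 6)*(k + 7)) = k^2 + 2*k - 24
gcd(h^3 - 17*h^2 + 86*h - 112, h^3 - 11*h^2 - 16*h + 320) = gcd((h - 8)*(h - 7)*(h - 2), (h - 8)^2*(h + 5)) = h - 8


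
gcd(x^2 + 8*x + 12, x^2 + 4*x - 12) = x + 6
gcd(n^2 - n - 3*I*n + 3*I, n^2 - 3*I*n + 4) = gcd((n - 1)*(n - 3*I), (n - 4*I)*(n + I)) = 1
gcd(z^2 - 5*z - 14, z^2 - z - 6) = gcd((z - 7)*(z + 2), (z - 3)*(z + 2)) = z + 2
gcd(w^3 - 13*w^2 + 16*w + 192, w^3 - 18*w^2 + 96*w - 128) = w^2 - 16*w + 64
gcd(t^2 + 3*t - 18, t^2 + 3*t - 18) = t^2 + 3*t - 18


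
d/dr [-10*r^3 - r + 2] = -30*r^2 - 1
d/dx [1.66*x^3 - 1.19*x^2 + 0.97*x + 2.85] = 4.98*x^2 - 2.38*x + 0.97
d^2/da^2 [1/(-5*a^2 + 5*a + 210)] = 2*(-a^2 + a + (2*a - 1)^2 + 42)/(5*(-a^2 + a + 42)^3)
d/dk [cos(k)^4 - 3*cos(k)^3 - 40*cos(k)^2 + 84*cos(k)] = (-4*cos(k)^3 + 9*cos(k)^2 + 80*cos(k) - 84)*sin(k)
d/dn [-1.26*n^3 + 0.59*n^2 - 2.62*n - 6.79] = -3.78*n^2 + 1.18*n - 2.62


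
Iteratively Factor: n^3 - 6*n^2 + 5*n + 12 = (n + 1)*(n^2 - 7*n + 12) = (n - 3)*(n + 1)*(n - 4)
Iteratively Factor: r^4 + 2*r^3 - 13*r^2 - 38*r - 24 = (r + 2)*(r^3 - 13*r - 12) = (r - 4)*(r + 2)*(r^2 + 4*r + 3) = (r - 4)*(r + 1)*(r + 2)*(r + 3)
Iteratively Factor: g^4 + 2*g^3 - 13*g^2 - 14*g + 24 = (g - 1)*(g^3 + 3*g^2 - 10*g - 24) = (g - 1)*(g + 2)*(g^2 + g - 12) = (g - 3)*(g - 1)*(g + 2)*(g + 4)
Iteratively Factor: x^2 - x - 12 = (x + 3)*(x - 4)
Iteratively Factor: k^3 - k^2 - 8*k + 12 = (k - 2)*(k^2 + k - 6) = (k - 2)^2*(k + 3)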